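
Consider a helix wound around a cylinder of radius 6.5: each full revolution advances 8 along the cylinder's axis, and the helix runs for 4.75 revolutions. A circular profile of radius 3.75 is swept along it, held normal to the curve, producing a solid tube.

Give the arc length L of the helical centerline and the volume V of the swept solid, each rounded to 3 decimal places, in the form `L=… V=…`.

L=197.680 V=8733.239

2πR = 2π·6.5 = 40.840704
per-turn = √(40.840704² + 8²) = √(1667.9631 + 64) = √1731.9631 = 41.616861
L = 4.75 × 41.616861 = 197.680091
V = π·3.75² × L = 44.178647 × 197.680091 = 8733.238904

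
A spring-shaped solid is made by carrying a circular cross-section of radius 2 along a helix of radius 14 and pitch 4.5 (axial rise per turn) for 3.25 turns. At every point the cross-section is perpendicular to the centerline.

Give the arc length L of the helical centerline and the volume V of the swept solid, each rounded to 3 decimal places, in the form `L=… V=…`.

L=286.259 V=3597.234

2πR = 2π·14 = 87.964594
per-turn = √(87.964594² + 4.5²) = √(7737.7699 + 20.25) = √7758.0199 = 88.079622
L = 3.25 × 88.079622 = 286.258772
V = π·2² × L = 12.566371 × 286.258772 = 3597.233823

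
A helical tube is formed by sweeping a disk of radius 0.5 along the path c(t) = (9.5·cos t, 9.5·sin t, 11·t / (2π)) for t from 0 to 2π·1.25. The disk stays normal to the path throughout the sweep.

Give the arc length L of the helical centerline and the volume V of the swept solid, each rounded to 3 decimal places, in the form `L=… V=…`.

L=75.869 V=59.588

2πR = 2π·9.5 = 59.690260
per-turn = √(59.690260² + 11²) = √(3562.9272 + 121) = √3683.9272 = 60.695364
L = 1.25 × 60.695364 = 75.869205
V = π·0.5² × L = 0.785398 × 75.869205 = 59.587534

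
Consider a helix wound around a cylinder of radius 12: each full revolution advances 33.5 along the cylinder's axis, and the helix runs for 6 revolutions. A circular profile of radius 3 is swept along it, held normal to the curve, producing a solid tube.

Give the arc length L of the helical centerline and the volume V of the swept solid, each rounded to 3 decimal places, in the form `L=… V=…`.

L=495.032 V=13996.712

2πR = 2π·12 = 75.398224
per-turn = √(75.398224² + 33.5²) = √(5684.8921 + 1122.25) = √6807.1421 = 82.505407
L = 6 × 82.505407 = 495.032440
V = π·3² × L = 28.274334 × 495.032440 = 13996.712497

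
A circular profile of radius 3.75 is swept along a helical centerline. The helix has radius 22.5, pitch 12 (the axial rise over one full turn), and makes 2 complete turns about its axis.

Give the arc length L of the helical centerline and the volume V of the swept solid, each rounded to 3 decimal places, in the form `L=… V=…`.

L=283.760 V=12536.137

2πR = 2π·22.5 = 141.371669
per-turn = √(141.371669² + 12²) = √(19985.9489 + 144) = √20129.9489 = 141.880051
L = 2 × 141.880051 = 283.760102
V = π·3.75² × L = 44.178647 × 283.760102 = 12536.137304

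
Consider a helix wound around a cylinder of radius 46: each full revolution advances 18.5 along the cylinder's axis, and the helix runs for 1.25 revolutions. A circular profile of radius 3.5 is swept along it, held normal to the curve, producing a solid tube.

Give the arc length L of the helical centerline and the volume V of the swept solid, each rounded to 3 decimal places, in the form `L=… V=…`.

L=362.022 V=13932.258

2πR = 2π·46 = 289.026524
per-turn = √(289.026524² + 18.5²) = √(83536.3317 + 342.25) = √83878.5817 = 289.617993
L = 1.25 × 289.617993 = 362.022491
V = π·3.5² × L = 38.484510 × 362.022491 = 13932.258169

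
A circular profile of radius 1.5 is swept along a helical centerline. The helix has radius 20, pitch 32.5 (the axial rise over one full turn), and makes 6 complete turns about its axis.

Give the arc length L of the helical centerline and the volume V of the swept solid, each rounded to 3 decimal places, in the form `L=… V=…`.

L=778.790 V=5504.944

2πR = 2π·20 = 125.663706
per-turn = √(125.663706² + 32.5²) = √(15791.3670 + 1056.25) = √16847.6170 = 129.798371
L = 6 × 129.798371 = 778.790224
V = π·1.5² × L = 7.068583 × 778.790224 = 5504.943707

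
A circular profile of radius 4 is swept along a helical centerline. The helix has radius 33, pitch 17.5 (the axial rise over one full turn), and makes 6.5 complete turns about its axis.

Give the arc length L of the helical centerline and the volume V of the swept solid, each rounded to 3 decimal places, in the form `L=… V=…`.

2πR = 2π·33 = 207.345115
per-turn = √(207.345115² + 17.5²) = √(42991.9968 + 306.25) = √43298.2468 = 208.082308
L = 6.5 × 208.082308 = 1352.535000
V = π·4² × L = 50.265482 × 1352.535000 = 67985.824313

L=1352.535 V=67985.824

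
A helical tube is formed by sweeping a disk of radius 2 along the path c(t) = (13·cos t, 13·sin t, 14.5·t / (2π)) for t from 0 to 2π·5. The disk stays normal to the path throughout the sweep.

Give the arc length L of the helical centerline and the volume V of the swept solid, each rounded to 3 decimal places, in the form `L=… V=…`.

2πR = 2π·13 = 81.681409
per-turn = √(81.681409² + 14.5²) = √(6671.8526 + 210.25) = √6882.1026 = 82.958439
L = 5 × 82.958439 = 414.792194
V = π·2² × L = 12.566371 × 414.792194 = 5212.432440

L=414.792 V=5212.432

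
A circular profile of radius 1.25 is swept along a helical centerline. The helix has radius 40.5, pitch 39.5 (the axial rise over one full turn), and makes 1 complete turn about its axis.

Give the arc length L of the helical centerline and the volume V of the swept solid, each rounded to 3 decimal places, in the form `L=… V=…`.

2πR = 2π·40.5 = 254.469005
per-turn = √(254.469005² + 39.5²) = √(64754.4745 + 1560.25) = √66314.7245 = 257.516455
L = 1 × 257.516455 = 257.516455
V = π·1.25² × L = 4.908739 × 257.516455 = 1264.080941

L=257.516 V=1264.081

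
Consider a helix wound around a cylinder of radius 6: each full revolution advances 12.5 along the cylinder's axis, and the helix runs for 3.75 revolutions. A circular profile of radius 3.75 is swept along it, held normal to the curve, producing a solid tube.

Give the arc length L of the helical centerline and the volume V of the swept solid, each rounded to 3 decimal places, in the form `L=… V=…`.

2πR = 2π·6 = 37.699112
per-turn = √(37.699112² + 12.5²) = √(1421.2230 + 156.25) = √1577.4730 = 39.717415
L = 3.75 × 39.717415 = 148.940305
V = π·3.75² × L = 44.178647 × 148.940305 = 6579.981125

L=148.940 V=6579.981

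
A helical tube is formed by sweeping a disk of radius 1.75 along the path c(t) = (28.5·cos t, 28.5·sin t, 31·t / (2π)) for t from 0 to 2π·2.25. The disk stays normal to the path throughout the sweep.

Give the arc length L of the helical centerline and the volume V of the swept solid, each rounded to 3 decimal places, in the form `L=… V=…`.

2πR = 2π·28.5 = 179.070781
per-turn = √(179.070781² + 31²) = √(32066.3447 + 961) = √33027.3447 = 181.734269
L = 2.25 × 181.734269 = 408.902106
V = π·1.75² × L = 9.621128 × 408.902106 = 3934.099300

L=408.902 V=3934.099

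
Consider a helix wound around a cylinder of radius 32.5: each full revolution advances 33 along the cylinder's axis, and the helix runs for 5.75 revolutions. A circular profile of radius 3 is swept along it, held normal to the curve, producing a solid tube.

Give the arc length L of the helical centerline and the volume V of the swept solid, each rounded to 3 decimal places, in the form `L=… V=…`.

2πR = 2π·32.5 = 204.203522
per-turn = √(204.203522² + 33²) = √(41699.0786 + 1089) = √42788.0786 = 206.852795
L = 5.75 × 206.852795 = 1189.403568
V = π·3² × L = 28.274334 × 1189.403568 = 33629.593614

L=1189.404 V=33629.594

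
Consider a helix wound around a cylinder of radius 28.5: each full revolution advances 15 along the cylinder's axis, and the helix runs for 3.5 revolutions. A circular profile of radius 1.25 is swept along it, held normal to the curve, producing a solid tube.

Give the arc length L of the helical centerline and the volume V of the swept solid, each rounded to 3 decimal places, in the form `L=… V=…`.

L=628.943 V=3087.315

2πR = 2π·28.5 = 179.070781
per-turn = √(179.070781² + 15²) = √(32066.3447 + 225) = √32291.3447 = 179.697926
L = 3.5 × 179.697926 = 628.942742
V = π·1.25² × L = 4.908739 × 628.942742 = 3087.315465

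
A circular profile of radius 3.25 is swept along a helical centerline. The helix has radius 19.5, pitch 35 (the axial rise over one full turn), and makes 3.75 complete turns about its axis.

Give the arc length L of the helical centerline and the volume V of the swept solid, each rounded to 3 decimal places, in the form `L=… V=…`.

L=477.837 V=15856.098

2πR = 2π·19.5 = 122.522113
per-turn = √(122.522113² + 35²) = √(15011.6683 + 1225) = √16236.6683 = 127.423186
L = 3.75 × 127.423186 = 477.836947
V = π·3.25² × L = 33.183072 × 477.836947 = 15856.098008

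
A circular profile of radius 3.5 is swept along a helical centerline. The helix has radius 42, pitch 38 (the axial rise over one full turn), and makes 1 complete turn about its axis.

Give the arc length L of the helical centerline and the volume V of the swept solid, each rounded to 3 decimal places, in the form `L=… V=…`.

2πR = 2π·42 = 263.893783
per-turn = √(263.893783² + 38²) = √(69639.9287 + 1444) = √71083.9287 = 266.615695
L = 1 × 266.615695 = 266.615695
V = π·3.5² × L = 38.484510 × 266.615695 = 10260.574370

L=266.616 V=10260.574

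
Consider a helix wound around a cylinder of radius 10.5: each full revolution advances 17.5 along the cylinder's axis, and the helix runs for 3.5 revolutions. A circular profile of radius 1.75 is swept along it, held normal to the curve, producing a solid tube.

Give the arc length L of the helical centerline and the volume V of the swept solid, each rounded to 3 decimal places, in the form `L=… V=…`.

2πR = 2π·10.5 = 65.973446
per-turn = √(65.973446² + 17.5²) = √(4352.4955 + 306.25) = √4658.7455 = 68.255004
L = 3.5 × 68.255004 = 238.892513
V = π·1.75² × L = 9.621128 × 238.892513 = 2298.415329

L=238.893 V=2298.415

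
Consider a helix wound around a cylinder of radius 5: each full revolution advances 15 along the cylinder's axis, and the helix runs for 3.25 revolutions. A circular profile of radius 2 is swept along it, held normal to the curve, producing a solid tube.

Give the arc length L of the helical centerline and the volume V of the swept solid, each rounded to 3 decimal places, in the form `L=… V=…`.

L=113.143 V=1421.797

2πR = 2π·5 = 31.415927
per-turn = √(31.415927² + 15²) = √(986.9604 + 225) = √1211.9604 = 34.813222
L = 3.25 × 34.813222 = 113.142972
V = π·2² × L = 12.566371 × 113.142972 = 1421.796521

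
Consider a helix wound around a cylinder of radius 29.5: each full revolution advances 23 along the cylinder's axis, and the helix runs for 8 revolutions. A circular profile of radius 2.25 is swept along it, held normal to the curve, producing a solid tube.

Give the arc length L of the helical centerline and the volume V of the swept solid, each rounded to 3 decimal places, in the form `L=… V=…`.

L=1494.204 V=23764.290

2πR = 2π·29.5 = 185.353967
per-turn = √(185.353967² + 23²) = √(34356.0929 + 529) = √34885.0929 = 186.775515
L = 8 × 186.775515 = 1494.204118
V = π·2.25² × L = 15.904313 × 1494.204118 = 23764.289696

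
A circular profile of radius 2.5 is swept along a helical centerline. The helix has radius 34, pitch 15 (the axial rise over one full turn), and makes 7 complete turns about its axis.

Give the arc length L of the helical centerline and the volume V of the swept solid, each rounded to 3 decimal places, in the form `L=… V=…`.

L=1499.080 V=29434.365

2πR = 2π·34 = 213.628300
per-turn = √(213.628300² + 15²) = √(45637.0508 + 225) = √45862.0508 = 214.154269
L = 7 × 214.154269 = 1499.079880
V = π·2.5² × L = 19.634954 × 1499.079880 = 29434.364615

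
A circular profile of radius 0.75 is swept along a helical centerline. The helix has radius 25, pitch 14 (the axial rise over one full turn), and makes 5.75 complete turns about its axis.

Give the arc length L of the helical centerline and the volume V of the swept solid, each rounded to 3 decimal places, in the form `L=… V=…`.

2πR = 2π·25 = 157.079633
per-turn = √(157.079633² + 14²) = √(24674.0110 + 196) = √24870.0110 = 157.702286
L = 5.75 × 157.702286 = 906.788144
V = π·0.75² × L = 1.767146 × 906.788144 = 1602.426922

L=906.788 V=1602.427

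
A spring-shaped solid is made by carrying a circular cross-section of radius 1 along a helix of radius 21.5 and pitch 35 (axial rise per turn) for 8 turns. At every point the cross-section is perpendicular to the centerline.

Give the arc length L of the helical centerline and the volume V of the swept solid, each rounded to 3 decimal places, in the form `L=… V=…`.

2πR = 2π·21.5 = 135.088484
per-turn = √(135.088484² + 35²) = √(18248.8985 + 1225) = √19473.8985 = 139.548911
L = 8 × 139.548911 = 1116.391287
V = π·1² × L = 3.141593 × 1116.391287 = 3507.246667

L=1116.391 V=3507.247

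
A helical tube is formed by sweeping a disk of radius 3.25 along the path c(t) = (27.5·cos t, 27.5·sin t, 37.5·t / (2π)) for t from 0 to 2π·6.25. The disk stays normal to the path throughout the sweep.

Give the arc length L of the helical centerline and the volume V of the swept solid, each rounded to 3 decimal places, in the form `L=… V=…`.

L=1105.063 V=36669.385

2πR = 2π·27.5 = 172.787596
per-turn = √(172.787596² + 37.5²) = √(29855.5533 + 1406.25) = √31261.8033 = 176.810077
L = 6.25 × 176.810077 = 1105.062981
V = π·3.25² × L = 33.183072 × 1105.062981 = 36669.384908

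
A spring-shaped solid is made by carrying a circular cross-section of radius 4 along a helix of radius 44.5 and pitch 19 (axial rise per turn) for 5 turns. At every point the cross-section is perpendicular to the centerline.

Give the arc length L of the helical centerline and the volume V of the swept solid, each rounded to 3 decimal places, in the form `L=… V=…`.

L=1401.233 V=70433.644

2πR = 2π·44.5 = 279.601746
per-turn = √(279.601746² + 19²) = √(78177.1365 + 361) = √78538.1365 = 280.246564
L = 5 × 280.246564 = 1401.232818
V = π·4² × L = 50.265482 × 1401.232818 = 70433.643655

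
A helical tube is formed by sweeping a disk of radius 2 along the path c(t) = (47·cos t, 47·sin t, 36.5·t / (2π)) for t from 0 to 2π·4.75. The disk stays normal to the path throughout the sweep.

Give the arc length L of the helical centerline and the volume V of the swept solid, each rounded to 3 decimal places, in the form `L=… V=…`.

L=1413.395 V=17761.245

2πR = 2π·47 = 295.309709
per-turn = √(295.309709² + 36.5²) = √(87207.8245 + 1332.25) = √88540.0745 = 297.556842
L = 4.75 × 297.556842 = 1413.395002
V = π·2² × L = 12.566371 × 1413.395002 = 17761.245415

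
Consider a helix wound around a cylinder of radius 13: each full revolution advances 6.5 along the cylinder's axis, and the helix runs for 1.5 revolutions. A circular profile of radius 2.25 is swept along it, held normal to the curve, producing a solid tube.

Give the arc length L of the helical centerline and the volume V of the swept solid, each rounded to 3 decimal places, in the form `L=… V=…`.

2πR = 2π·13 = 81.681409
per-turn = √(81.681409² + 6.5²) = √(6671.8526 + 42.25) = √6714.1026 = 81.939628
L = 1.5 × 81.939628 = 122.909441
V = π·2.25² × L = 15.904313 × 122.909441 = 1954.790204

L=122.909 V=1954.790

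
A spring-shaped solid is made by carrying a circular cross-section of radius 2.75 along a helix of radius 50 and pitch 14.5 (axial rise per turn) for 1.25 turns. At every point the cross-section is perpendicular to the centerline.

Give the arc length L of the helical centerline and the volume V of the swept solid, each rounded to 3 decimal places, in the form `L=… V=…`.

L=393.117 V=9339.793

2πR = 2π·50 = 314.159265
per-turn = √(314.159265² + 14.5²) = √(98696.0440 + 210.25) = √98906.2940 = 314.493711
L = 1.25 × 314.493711 = 393.117138
V = π·2.75² × L = 23.758294 × 393.117138 = 9339.792721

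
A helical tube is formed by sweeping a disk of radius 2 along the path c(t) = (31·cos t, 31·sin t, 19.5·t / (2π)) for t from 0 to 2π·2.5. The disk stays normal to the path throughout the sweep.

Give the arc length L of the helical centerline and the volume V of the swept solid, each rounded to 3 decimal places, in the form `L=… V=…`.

L=489.381 V=6149.744

2πR = 2π·31 = 194.778745
per-turn = √(194.778745² + 19.5²) = √(37938.7593 + 380.25) = √38319.0093 = 195.752418
L = 2.5 × 195.752418 = 489.381046
V = π·2² × L = 12.566371 × 489.381046 = 6149.743596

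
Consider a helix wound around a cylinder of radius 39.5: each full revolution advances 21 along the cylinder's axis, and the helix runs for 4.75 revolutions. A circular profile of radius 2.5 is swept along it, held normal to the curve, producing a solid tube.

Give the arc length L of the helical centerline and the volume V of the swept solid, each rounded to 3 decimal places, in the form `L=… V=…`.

L=1183.095 V=23230.021

2πR = 2π·39.5 = 248.185820
per-turn = √(248.185820² + 21²) = √(61596.2011 + 441) = √62037.2011 = 249.072682
L = 4.75 × 249.072682 = 1183.095241
V = π·2.5² × L = 19.634954 × 1183.095241 = 23230.020733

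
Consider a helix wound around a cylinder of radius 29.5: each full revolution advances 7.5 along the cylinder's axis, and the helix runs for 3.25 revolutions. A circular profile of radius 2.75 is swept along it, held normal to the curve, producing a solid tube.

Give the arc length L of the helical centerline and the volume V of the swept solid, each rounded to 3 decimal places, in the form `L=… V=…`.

2πR = 2π·29.5 = 185.353967
per-turn = √(185.353967² + 7.5²) = √(34356.0929 + 56.25) = √34412.3429 = 185.505641
L = 3.25 × 185.505641 = 602.893334
V = π·2.75² × L = 23.758294 × 602.893334 = 14323.717345

L=602.893 V=14323.717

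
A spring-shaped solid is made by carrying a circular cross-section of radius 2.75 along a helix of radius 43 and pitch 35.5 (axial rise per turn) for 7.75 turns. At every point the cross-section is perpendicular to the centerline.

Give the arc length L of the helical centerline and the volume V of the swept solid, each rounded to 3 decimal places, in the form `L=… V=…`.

L=2111.869 V=50174.411

2πR = 2π·43 = 270.176968
per-turn = √(270.176968² + 35.5²) = √(72995.5942 + 1260.25) = √74255.8442 = 272.499255
L = 7.75 × 272.499255 = 2111.869229
V = π·2.75² × L = 23.758294 × 2111.869229 = 50174.410961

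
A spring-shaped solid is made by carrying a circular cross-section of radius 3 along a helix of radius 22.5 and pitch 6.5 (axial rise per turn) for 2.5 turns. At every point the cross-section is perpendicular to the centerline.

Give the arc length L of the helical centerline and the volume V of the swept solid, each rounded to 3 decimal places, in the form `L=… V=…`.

2πR = 2π·22.5 = 141.371669
per-turn = √(141.371669² + 6.5²) = √(19985.9489 + 42.25) = √20028.1989 = 141.521019
L = 2.5 × 141.521019 = 353.802548
V = π·3² × L = 28.274334 × 353.802548 = 10003.531380

L=353.803 V=10003.531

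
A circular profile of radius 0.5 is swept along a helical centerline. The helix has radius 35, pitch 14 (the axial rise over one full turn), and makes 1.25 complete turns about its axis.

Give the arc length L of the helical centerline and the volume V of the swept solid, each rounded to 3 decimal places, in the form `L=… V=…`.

2πR = 2π·35 = 219.911486
per-turn = √(219.911486² + 14²) = √(48361.0616 + 196) = √48557.0616 = 220.356669
L = 1.25 × 220.356669 = 275.445836
V = π·0.5² × L = 0.785398 × 275.445836 = 216.334654

L=275.446 V=216.335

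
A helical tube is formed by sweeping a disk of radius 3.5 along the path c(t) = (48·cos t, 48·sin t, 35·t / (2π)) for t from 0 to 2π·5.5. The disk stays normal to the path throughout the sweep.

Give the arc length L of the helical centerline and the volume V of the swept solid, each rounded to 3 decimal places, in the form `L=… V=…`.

L=1669.893 V=64265.030

2πR = 2π·48 = 301.592895
per-turn = √(301.592895² + 35²) = √(90958.2742 + 1225) = √92183.2742 = 303.616986
L = 5.5 × 303.616986 = 1669.893423
V = π·3.5² × L = 38.484510 × 1669.893423 = 64265.030138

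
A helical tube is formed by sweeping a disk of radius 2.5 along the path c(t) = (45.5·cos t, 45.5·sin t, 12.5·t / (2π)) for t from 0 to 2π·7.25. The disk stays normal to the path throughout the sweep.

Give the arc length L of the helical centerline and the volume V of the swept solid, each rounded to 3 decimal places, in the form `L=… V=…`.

2πR = 2π·45.5 = 285.884931
per-turn = √(285.884931² + 12.5²) = √(81730.1940 + 156.25) = √81886.4440 = 286.158075
L = 7.25 × 286.158075 = 2074.646046
V = π·2.5² × L = 19.634954 × 2074.646046 = 40735.579851

L=2074.646 V=40735.580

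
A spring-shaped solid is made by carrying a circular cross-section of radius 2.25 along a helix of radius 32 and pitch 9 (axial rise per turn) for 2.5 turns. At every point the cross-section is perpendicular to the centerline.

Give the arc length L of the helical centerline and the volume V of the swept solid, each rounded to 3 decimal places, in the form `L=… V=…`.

L=503.158 V=8002.385

2πR = 2π·32 = 201.061930
per-turn = √(201.061930² + 9²) = √(40425.8996 + 81) = √40506.8996 = 201.263260
L = 2.5 × 201.263260 = 503.158149
V = π·2.25² × L = 15.904313 × 503.158149 = 8002.384590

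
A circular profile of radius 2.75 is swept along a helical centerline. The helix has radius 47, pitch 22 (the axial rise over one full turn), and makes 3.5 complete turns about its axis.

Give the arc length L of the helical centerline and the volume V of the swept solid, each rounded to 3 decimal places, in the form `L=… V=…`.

L=1036.448 V=24624.241

2πR = 2π·47 = 295.309709
per-turn = √(295.309709² + 22²) = √(87207.8245 + 484) = √87691.8245 = 296.128054
L = 3.5 × 296.128054 = 1036.448190
V = π·2.75² × L = 23.758294 × 1036.448190 = 24624.241266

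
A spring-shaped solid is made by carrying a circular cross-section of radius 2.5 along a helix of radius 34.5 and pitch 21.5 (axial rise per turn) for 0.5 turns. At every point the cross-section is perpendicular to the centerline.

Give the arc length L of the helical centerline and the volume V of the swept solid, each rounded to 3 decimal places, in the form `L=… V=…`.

2πR = 2π·34.5 = 216.769893
per-turn = √(216.769893² + 21.5²) = √(46989.1866 + 462.25) = √47451.4366 = 217.833506
L = 0.5 × 217.833506 = 108.916753
V = π·2.5² × L = 19.634954 × 108.916753 = 2138.575449

L=108.917 V=2138.575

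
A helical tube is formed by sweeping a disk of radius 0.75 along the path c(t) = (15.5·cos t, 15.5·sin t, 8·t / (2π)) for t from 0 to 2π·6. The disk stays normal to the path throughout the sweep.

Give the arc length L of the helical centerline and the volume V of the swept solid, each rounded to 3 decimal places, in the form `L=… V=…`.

2πR = 2π·15.5 = 97.389372
per-turn = √(97.389372² + 8²) = √(9484.6898 + 64) = √9548.6898 = 97.717398
L = 6 × 97.717398 = 586.304387
V = π·0.75² × L = 1.767146 × 586.304387 = 1036.085374

L=586.304 V=1036.085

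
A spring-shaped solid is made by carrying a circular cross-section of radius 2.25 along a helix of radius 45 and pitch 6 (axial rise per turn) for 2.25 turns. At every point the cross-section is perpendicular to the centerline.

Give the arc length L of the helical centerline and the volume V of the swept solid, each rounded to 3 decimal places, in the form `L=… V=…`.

L=636.316 V=10120.165

2πR = 2π·45 = 282.743339
per-turn = √(282.743339² + 6²) = √(79943.7956 + 36) = √79979.7956 = 282.806994
L = 2.25 × 282.806994 = 636.315736
V = π·2.25² × L = 15.904313 × 636.315736 = 10120.164505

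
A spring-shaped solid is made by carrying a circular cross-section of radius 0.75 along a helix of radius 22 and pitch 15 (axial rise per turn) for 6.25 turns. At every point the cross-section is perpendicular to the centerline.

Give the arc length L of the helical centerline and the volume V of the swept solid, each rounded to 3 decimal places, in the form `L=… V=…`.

2πR = 2π·22 = 138.230077
per-turn = √(138.230077² + 15²) = √(19107.5541 + 225) = √19332.5541 = 139.041555
L = 6.25 × 139.041555 = 869.009721
V = π·0.75² × L = 1.767146 × 869.009721 = 1535.666938

L=869.010 V=1535.667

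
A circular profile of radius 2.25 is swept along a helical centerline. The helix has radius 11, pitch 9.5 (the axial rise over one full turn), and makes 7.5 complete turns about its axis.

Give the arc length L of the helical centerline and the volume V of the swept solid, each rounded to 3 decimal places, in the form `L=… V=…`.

2πR = 2π·11 = 69.115038
per-turn = √(69.115038² + 9.5²) = √(4776.8885 + 90.25) = √4867.1385 = 69.764880
L = 7.5 × 69.764880 = 523.236603
V = π·2.25² × L = 15.904313 × 523.236603 = 8321.718601

L=523.237 V=8321.719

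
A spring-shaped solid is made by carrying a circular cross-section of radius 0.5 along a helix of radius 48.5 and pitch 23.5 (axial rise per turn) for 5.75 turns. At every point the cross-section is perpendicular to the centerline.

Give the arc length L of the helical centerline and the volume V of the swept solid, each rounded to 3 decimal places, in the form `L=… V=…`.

L=1757.426 V=1380.279

2πR = 2π·48.5 = 304.734487
per-turn = √(304.734487² + 23.5²) = √(92863.1078 + 552.25) = √93415.3578 = 305.639261
L = 5.75 × 305.639261 = 1757.425750
V = π·0.5² × L = 0.785398 × 1757.425750 = 1380.278957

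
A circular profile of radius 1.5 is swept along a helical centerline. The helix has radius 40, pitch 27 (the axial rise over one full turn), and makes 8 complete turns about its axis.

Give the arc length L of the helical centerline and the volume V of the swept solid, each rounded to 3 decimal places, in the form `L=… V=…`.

2πR = 2π·40 = 251.327412
per-turn = √(251.327412² + 27²) = √(63165.4682 + 729) = √63894.4682 = 252.773551
L = 8 × 252.773551 = 2022.188409
V = π·1.5² × L = 7.068583 × 2022.188409 = 14294.007564

L=2022.188 V=14294.008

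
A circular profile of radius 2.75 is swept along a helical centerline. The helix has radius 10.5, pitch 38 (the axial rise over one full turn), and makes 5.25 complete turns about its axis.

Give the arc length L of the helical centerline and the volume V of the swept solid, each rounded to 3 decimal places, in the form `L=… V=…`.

L=399.707 V=9496.363

2πR = 2π·10.5 = 65.973446
per-turn = √(65.973446² + 38²) = √(4352.4955 + 1444) = √5796.4955 = 76.134720
L = 5.25 × 76.134720 = 399.707278
V = π·2.75² × L = 23.758294 × 399.707278 = 9496.363209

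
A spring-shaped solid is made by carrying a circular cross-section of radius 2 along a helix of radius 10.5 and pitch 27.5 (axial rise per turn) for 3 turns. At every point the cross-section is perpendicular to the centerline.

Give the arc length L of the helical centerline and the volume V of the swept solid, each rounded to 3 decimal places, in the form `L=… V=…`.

L=214.426 V=2694.562

2πR = 2π·10.5 = 65.973446
per-turn = √(65.973446² + 27.5²) = √(4352.4955 + 756.25) = √5108.7455 = 71.475489
L = 3 × 71.475489 = 214.426467
V = π·2² × L = 12.566371 × 214.426467 = 2694.562457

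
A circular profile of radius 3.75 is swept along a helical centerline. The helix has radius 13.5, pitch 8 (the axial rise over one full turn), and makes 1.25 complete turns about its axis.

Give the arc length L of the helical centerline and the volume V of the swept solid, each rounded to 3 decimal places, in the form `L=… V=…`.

2πR = 2π·13.5 = 84.823002
per-turn = √(84.823002² + 8²) = √(7194.9416 + 64) = √7258.9416 = 85.199423
L = 1.25 × 85.199423 = 106.499278
V = π·3.75² × L = 44.178647 × 106.499278 = 4704.993986

L=106.499 V=4704.994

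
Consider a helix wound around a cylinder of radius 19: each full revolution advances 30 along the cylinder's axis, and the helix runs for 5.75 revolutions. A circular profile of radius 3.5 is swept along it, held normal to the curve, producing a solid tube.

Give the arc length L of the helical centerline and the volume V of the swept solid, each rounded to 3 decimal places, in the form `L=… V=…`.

2πR = 2π·19 = 119.380521
per-turn = √(119.380521² + 30²) = √(14251.7088 + 900) = √15151.7088 = 123.092277
L = 5.75 × 123.092277 = 707.780595
V = π·3.5² × L = 38.484510 × 707.780595 = 27238.589392

L=707.781 V=27238.589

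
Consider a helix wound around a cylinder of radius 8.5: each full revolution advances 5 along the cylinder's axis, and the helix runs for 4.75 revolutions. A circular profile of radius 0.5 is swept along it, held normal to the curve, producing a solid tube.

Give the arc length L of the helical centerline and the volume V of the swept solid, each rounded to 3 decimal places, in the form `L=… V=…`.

2πR = 2π·8.5 = 53.407075
per-turn = √(53.407075² + 5²) = √(2852.3157 + 25) = √2877.3157 = 53.640616
L = 4.75 × 53.640616 = 254.792925
V = π·0.5² × L = 0.785398 × 254.792925 = 200.113896

L=254.793 V=200.114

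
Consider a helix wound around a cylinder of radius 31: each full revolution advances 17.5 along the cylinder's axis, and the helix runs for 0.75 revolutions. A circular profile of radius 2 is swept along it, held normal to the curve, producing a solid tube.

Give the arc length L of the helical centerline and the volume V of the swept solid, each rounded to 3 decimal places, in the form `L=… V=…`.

L=146.672 V=1843.141

2πR = 2π·31 = 194.778745
per-turn = √(194.778745² + 17.5²) = √(37938.7593 + 306.25) = √38245.0093 = 195.563313
L = 0.75 × 195.563313 = 146.672485
V = π·2² × L = 12.566371 × 146.672485 = 1843.140801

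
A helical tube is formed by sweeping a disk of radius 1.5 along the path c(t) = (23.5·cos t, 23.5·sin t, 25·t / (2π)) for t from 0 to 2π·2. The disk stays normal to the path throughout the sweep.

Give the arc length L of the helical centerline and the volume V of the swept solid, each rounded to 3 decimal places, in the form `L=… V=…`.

2πR = 2π·23.5 = 147.654855
per-turn = √(147.654855² + 25²) = √(21801.9561 + 625) = √22426.9561 = 149.756322
L = 2 × 149.756322 = 299.512645
V = π·1.5² × L = 7.068583 × 299.512645 = 2117.130131

L=299.513 V=2117.130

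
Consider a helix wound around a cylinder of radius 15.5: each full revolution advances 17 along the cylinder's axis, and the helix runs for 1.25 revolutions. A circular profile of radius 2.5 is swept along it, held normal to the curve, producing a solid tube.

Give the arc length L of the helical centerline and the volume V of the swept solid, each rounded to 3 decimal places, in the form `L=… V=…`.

L=123.577 V=2426.438

2πR = 2π·15.5 = 97.389372
per-turn = √(97.389372² + 17²) = √(9484.6898 + 289) = √9773.6898 = 98.861974
L = 1.25 × 98.861974 = 123.577467
V = π·2.5² × L = 19.634954 × 123.577467 = 2426.437891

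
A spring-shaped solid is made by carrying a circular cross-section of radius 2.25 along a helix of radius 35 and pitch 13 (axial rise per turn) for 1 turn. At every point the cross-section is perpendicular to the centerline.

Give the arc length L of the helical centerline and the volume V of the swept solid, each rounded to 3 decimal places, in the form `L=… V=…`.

2πR = 2π·35 = 219.911486
per-turn = √(219.911486² + 13²) = √(48361.0616 + 169) = √48530.0616 = 220.295396
L = 1 × 220.295396 = 220.295396
V = π·2.25² × L = 15.904313 × 220.295396 = 3503.646891

L=220.295 V=3503.647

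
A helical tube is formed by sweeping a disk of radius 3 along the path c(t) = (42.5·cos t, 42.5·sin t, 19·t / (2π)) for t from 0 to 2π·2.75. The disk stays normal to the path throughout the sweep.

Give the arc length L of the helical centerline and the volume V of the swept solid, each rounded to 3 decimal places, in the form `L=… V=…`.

2πR = 2π·42.5 = 267.035376
per-turn = √(267.035376² + 19²) = √(71307.8918 + 361) = √71668.8918 = 267.710463
L = 2.75 × 267.710463 = 736.203772
V = π·3² × L = 28.274334 × 736.203772 = 20815.671261

L=736.204 V=20815.671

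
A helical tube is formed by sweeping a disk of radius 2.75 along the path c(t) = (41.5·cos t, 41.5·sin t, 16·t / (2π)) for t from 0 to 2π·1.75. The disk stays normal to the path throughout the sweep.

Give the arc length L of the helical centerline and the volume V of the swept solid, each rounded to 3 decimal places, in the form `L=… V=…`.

L=457.175 V=10861.688

2πR = 2π·41.5 = 260.752190
per-turn = √(260.752190² + 16²) = √(67991.7047 + 256) = √68247.7047 = 261.242617
L = 1.75 × 261.242617 = 457.174579
V = π·2.75² × L = 23.758294 × 457.174579 = 10861.688260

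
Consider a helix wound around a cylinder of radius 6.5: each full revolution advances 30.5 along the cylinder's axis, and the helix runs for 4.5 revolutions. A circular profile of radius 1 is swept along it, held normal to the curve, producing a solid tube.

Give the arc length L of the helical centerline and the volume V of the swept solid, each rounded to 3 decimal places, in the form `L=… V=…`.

L=229.377 V=720.609

2πR = 2π·6.5 = 40.840704
per-turn = √(40.840704² + 30.5²) = √(1667.9631 + 930.25) = √2598.2131 = 50.972671
L = 4.5 × 50.972671 = 229.377018
V = π·1² × L = 3.141593 × 229.377018 = 720.609153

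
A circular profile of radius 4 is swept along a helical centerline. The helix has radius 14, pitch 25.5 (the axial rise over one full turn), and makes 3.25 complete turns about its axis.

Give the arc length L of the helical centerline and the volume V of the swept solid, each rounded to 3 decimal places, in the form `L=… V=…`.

2πR = 2π·14 = 87.964594
per-turn = √(87.964594² + 25.5²) = √(7737.7699 + 650.25) = √8388.0199 = 91.586134
L = 3.25 × 91.586134 = 297.654934
V = π·4² × L = 50.265482 × 297.654934 = 14961.768858

L=297.655 V=14961.769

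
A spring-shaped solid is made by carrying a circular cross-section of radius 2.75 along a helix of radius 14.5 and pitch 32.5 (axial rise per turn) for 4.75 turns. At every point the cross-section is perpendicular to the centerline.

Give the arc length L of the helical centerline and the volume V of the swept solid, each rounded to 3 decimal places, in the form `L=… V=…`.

L=459.465 V=10916.103

2πR = 2π·14.5 = 91.106187
per-turn = √(91.106187² + 32.5²) = √(8300.3373 + 1056.25) = √9356.5873 = 96.729454
L = 4.75 × 96.729454 = 459.464907
V = π·2.75² × L = 23.758294 × 459.464907 = 10916.102552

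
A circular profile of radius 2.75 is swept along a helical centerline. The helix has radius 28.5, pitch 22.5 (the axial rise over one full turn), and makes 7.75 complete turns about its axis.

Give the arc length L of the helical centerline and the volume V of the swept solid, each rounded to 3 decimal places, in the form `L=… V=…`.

2πR = 2π·28.5 = 179.070781
per-turn = √(179.070781² + 22.5²) = √(32066.3447 + 506.25) = √32572.5947 = 180.478793
L = 7.75 × 180.478793 = 1398.710645
V = π·2.75² × L = 23.758294 × 1398.710645 = 33230.979350

L=1398.711 V=33230.979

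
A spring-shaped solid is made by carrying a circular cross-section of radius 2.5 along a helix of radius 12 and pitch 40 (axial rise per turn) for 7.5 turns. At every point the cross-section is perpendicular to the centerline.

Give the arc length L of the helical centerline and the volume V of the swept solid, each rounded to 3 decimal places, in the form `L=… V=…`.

L=640.137 V=12569.058

2πR = 2π·12 = 75.398224
per-turn = √(75.398224² + 40²) = √(5684.8921 + 1600) = √7284.8921 = 85.351580
L = 7.5 × 85.351580 = 640.136847
V = π·2.5² × L = 19.634954 × 640.136847 = 12569.057594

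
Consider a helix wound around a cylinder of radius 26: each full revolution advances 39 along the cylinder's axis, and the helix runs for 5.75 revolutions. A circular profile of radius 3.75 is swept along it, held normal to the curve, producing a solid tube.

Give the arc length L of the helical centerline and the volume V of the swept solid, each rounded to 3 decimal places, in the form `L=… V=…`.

L=965.733 V=42664.785

2πR = 2π·26 = 163.362818
per-turn = √(163.362818² + 39²) = √(26687.4103 + 1521) = √28208.4103 = 167.953596
L = 5.75 × 167.953596 = 965.733175
V = π·3.75² × L = 44.178647 × 965.733175 = 42664.784742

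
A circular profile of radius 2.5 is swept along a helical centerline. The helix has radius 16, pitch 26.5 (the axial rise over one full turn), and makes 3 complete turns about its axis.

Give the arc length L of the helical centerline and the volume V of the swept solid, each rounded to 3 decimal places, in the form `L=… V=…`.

2πR = 2π·16 = 100.530965
per-turn = √(100.530965² + 26.5²) = √(10106.4749 + 702.25) = √10808.7249 = 103.965018
L = 3 × 103.965018 = 311.895053
V = π·2.5² × L = 19.634954 × 311.895053 = 6124.045047

L=311.895 V=6124.045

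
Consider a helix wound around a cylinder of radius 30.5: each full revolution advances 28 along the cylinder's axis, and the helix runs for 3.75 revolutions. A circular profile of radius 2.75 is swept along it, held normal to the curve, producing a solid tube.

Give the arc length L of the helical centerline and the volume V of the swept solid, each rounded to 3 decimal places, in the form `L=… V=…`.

L=726.270 V=17254.926

2πR = 2π·30.5 = 191.637152
per-turn = √(191.637152² + 28²) = √(36724.7980 + 784) = √37508.7980 = 193.671882
L = 3.75 × 193.671882 = 726.269558
V = π·2.75² × L = 23.758294 × 726.269558 = 17254.926015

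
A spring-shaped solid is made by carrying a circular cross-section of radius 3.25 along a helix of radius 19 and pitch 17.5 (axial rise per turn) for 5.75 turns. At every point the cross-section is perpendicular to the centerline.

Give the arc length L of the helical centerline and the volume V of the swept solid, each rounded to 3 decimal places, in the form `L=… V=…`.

2πR = 2π·19 = 119.380521
per-turn = √(119.380521² + 17.5²) = √(14251.7088 + 306.25) = √14557.9588 = 120.656366
L = 5.75 × 120.656366 = 693.774107
V = π·3.25² × L = 33.183072 × 693.774107 = 23021.556419

L=693.774 V=23021.556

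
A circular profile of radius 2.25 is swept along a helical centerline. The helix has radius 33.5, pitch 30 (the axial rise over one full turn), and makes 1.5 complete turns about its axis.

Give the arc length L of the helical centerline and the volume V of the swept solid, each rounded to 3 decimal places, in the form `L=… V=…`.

L=318.921 V=5072.216

2πR = 2π·33.5 = 210.486708
per-turn = √(210.486708² + 30²) = √(44304.6542 + 900) = √45204.6542 = 212.613862
L = 1.5 × 212.613862 = 318.920792
V = π·2.25² × L = 15.904313 × 318.920792 = 5072.216044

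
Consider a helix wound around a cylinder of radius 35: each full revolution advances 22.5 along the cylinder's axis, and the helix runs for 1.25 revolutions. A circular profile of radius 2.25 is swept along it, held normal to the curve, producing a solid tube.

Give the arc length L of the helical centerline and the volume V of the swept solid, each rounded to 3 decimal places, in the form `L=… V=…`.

2πR = 2π·35 = 219.911486
per-turn = √(219.911486² + 22.5²) = √(48361.0616 + 506.25) = √48867.3116 = 221.059520
L = 1.25 × 221.059520 = 276.324401
V = π·2.25² × L = 15.904313 × 276.324401 = 4394.749703

L=276.324 V=4394.750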